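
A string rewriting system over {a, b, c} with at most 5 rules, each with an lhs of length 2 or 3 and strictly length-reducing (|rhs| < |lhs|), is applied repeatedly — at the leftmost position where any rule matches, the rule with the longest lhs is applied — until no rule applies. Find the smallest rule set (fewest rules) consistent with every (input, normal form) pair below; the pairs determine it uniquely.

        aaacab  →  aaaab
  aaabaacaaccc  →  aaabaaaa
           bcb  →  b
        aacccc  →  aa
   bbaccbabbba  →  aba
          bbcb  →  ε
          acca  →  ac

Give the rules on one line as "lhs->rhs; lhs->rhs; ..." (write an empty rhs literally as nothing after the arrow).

  | aaacab => aaaab
  | aaabaacaaccc => aaabaaaaccc => aaabaaaacc => aaabaaaac => aaabaaaa
  | bcb => b
  | aacccc => aaccc => aacc => aac => aa

aac->aa; bb->; ca->; cb->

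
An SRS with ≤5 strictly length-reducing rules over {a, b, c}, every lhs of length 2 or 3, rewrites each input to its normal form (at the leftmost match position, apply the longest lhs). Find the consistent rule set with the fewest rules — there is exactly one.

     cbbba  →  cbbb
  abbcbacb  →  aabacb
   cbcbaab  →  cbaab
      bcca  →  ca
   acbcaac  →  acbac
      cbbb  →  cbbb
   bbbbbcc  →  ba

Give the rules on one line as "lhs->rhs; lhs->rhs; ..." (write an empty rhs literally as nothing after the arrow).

  | cbbba => cbbb
  | abbcbacb => aabacb
  | cbcbaab => cbaab
  | bcca => ca

bba->bb; bbc->a; bc->; bca->b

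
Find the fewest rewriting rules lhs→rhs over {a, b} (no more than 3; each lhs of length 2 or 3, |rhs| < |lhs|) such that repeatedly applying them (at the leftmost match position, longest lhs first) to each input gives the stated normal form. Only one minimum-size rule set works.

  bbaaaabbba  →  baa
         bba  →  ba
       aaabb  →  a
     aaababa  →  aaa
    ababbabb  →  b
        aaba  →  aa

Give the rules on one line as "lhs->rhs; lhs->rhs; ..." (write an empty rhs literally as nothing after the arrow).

  | bbaaaabbba => baaaabbba => baaabba => baaba => baa
  | bba => ba
  | aaabb => aab => a
  | aaababa => aaaba => aaa

ab->; bb->b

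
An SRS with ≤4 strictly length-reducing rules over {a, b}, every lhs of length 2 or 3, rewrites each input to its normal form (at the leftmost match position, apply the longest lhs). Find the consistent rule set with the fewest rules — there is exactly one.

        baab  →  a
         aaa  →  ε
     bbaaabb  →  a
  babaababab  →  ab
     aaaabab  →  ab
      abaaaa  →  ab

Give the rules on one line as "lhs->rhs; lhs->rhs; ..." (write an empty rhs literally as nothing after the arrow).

aa->; aaa->aa; bab->ab; bb->a

  | baab => bb => a
  | aaa => aa => ε
  | bbaaabb => aaaabb => aaabb => aabb => bb => a
  | babaababab => abaababab => abbabab => aaabab => aabab => bab => ab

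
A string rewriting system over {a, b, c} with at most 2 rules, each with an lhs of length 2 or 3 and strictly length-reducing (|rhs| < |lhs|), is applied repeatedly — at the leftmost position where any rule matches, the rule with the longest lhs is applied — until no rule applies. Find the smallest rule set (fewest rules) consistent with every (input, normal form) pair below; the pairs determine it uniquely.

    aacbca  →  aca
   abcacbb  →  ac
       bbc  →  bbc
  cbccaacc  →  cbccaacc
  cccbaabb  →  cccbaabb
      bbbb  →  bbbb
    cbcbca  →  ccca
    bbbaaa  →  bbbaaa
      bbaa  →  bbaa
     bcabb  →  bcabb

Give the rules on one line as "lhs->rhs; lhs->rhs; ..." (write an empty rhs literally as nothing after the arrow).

acb->; bcb->c

  | aacbca => aca
  | abcacbb => abcb => ac
  | bbc
  | cbccaacc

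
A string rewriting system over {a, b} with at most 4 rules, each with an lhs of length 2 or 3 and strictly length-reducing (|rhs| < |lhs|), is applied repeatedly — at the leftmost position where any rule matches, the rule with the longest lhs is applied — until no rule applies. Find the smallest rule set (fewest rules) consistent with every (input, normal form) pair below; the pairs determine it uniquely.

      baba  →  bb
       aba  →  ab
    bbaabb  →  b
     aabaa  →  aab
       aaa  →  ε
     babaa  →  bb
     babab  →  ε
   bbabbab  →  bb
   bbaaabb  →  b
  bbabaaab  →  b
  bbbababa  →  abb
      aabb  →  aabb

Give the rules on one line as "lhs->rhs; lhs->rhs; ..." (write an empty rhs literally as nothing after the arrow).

aaa->; ba->b; bbb->

  | baba => bba => bb
  | aba => ab
  | bbaabb => bbabb => bbbb => b
  | aabaa => aaba => aab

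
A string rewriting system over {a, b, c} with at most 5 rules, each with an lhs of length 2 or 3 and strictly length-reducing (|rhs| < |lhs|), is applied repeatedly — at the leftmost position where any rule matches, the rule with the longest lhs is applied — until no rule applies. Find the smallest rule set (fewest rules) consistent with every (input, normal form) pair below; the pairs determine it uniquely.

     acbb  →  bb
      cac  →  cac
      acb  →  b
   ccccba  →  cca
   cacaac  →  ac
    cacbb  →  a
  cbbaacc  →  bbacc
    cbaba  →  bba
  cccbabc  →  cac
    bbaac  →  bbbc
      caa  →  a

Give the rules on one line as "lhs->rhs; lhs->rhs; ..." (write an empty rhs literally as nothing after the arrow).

aa->b; ab->a; aba->bb; cb->a

  | acbb => aab => bb
  | cac
  | acb => aa => b
  | ccccba => cccaa => cccb => cca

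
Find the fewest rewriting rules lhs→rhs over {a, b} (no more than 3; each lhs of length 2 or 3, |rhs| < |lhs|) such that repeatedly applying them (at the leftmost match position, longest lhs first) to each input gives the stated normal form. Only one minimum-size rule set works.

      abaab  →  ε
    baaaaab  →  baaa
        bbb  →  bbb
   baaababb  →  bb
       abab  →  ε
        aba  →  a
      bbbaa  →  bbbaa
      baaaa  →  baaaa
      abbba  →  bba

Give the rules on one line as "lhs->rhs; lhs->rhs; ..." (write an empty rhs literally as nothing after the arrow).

aab->; ab->

  | abaab => aab => ε
  | baaaaab => baaa
  | bbb
  | baaababb => baabb => bb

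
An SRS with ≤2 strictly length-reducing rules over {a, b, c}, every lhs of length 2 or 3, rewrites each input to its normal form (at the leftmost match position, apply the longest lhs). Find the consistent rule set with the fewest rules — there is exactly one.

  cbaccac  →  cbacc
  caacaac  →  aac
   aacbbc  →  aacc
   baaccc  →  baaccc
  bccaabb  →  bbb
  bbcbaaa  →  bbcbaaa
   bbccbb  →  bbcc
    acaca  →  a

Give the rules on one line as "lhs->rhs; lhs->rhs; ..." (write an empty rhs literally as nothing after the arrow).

  | cbaccac => cbacc
  | caacaac => acaac => aac
  | aacbbc => aacc
  | baaccc

ca->; cbb->c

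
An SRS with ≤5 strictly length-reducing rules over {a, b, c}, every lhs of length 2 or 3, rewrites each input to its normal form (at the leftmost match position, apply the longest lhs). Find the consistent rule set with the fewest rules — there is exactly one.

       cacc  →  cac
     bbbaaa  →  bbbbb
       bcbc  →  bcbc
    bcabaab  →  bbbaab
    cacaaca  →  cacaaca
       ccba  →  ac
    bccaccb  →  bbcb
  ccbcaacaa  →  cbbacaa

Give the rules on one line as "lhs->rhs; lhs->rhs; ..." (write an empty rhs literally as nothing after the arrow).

aaa->bb; bca->bb; cba->ac; cc->c

  | cacc => cac
  | bbbaaa => bbbbb
  | bcbc
  | bcabaab => bbbaab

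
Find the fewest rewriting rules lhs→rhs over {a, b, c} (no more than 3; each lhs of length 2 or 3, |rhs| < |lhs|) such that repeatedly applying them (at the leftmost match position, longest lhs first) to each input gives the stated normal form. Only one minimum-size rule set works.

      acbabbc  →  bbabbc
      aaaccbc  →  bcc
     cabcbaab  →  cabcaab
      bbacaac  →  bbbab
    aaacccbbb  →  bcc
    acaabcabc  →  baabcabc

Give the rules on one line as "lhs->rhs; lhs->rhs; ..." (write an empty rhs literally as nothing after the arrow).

aaa->a; ac->b; cb->c

  | acbabbc => bbabbc
  | aaaccbc => accbc => bcbc => bcc
  | cabcbaab => cabcaab
  | bbacaac => bbbaac => bbbab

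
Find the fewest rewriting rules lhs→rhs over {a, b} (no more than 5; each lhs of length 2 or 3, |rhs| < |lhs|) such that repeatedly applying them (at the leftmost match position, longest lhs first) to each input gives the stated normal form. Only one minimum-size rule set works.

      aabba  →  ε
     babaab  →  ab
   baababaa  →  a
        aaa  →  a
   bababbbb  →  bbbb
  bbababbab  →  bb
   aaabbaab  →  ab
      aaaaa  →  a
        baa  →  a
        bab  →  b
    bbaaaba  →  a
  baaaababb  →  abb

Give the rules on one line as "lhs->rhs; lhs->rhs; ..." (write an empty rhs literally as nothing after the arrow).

aa->a; aab->bb; ba->; bba->a

  | aabba => bbba => ba => ε
  | babaab => baab => ab
  | baababaa => ababaa => abaa => aa => a
  | aaa => aa => a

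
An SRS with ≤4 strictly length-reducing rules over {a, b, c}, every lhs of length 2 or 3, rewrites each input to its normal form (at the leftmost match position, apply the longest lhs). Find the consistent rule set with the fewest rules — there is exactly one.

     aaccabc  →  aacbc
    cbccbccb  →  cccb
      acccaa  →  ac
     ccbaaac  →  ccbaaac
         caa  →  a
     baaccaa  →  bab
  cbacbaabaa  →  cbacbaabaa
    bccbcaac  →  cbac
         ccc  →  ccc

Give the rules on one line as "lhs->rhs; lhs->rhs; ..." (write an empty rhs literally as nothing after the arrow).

aca->b; bcc->c; ca->

  | aaccabc => aacbc
  | cbccbccb => ccbccb => cccb
  | acccaa => acca => ac
  | ccbaaac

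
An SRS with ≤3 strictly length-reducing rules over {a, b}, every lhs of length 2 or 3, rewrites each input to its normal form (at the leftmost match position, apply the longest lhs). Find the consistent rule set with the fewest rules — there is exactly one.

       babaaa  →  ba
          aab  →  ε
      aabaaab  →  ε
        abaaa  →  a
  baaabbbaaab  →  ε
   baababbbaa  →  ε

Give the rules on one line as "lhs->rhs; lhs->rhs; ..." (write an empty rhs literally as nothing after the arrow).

  | babaaa => babbb => ba
  | aab => ε
  | aabaaab => aaab => bbb => ε
  | abaaa => abbb => a

aaa->bb; aab->; bbb->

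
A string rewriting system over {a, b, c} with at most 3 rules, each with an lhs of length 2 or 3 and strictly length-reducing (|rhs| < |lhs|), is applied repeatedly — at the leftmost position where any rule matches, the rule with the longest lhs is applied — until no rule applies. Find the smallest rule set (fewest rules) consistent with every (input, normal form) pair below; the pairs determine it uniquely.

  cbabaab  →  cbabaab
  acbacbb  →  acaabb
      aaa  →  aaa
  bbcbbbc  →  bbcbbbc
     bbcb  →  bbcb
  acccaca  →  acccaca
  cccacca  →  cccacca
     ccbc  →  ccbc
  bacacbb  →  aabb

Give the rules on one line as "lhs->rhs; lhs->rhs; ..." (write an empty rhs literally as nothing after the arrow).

aac->a; bac->aa

  | cbabaab
  | acbacbb => acaabb
  | aaa
  | bbcbbbc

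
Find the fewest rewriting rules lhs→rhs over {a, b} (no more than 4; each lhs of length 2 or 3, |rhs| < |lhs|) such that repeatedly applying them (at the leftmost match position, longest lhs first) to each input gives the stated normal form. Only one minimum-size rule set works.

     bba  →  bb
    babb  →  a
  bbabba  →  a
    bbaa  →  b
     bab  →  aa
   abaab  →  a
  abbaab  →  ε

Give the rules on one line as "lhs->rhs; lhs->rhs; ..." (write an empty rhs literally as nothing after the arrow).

  | bba => bb
  | babb => aab => a
  | bbabba => baaba => aba => a
  | bbaa => ba => b

ab->; ba->b; baa->a; bab->aa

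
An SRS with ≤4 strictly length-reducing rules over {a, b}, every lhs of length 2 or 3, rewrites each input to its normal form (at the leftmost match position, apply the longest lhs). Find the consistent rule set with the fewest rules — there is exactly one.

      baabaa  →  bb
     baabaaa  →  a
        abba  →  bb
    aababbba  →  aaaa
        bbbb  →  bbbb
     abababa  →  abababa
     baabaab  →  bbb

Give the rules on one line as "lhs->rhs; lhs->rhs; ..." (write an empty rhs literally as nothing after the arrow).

  | baabaa => bbbaa => baa => bb
  | baabaaa => bbbaaa => baaa => bba => a
  | abba => baa => bb
  | aababbba => aaabbba => aaabba => aaaba => aaaa

aab->aa; abb->ba; baa->bb; bba->a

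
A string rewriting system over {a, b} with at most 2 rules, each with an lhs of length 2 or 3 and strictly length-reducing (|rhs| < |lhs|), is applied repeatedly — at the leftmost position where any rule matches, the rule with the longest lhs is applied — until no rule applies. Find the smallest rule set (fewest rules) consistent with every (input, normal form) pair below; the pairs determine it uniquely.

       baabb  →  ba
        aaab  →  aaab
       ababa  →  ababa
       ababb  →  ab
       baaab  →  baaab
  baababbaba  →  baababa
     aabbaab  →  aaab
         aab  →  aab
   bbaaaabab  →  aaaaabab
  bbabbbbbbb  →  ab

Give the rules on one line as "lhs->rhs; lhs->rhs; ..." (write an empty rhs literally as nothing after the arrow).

  | baabb => ba
  | aaab
  | ababa
  | ababb => ab

abb->; bb->a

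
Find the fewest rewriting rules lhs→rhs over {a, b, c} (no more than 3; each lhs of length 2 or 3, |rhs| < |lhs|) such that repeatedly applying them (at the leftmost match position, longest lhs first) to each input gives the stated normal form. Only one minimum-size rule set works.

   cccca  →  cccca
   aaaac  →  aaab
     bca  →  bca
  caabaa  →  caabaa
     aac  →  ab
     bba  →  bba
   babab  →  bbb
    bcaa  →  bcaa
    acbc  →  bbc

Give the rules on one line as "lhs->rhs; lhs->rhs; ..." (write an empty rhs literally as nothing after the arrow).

  | cccca
  | aaaac => aaab
  | bca
  | caabaa

ac->b; bab->bb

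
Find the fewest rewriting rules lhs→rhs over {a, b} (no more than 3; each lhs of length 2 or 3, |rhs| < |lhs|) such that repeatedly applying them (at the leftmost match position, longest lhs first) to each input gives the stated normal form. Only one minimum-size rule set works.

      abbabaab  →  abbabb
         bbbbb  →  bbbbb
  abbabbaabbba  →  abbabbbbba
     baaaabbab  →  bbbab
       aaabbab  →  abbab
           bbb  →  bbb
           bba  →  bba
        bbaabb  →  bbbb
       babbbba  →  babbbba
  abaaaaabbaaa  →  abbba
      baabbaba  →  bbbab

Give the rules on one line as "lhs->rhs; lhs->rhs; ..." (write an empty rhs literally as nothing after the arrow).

  | abbabaab => abbabab => abbabb
  | bbbbb
  | abbabbaabbba => abbabbbbba
  | baaaabbab => baabbab => bbbab

aa->; aba->ab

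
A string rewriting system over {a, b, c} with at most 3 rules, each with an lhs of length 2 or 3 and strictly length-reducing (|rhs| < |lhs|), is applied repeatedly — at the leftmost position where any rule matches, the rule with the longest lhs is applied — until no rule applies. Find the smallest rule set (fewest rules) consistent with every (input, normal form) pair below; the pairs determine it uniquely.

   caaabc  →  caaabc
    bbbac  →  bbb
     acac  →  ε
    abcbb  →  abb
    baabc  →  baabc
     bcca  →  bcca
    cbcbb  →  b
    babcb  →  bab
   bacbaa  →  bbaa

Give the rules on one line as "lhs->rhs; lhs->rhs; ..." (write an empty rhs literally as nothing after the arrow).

  | caaabc
  | bbbac => bbb
  | acac => ac => ε
  | abcbb => abb

ac->; cb->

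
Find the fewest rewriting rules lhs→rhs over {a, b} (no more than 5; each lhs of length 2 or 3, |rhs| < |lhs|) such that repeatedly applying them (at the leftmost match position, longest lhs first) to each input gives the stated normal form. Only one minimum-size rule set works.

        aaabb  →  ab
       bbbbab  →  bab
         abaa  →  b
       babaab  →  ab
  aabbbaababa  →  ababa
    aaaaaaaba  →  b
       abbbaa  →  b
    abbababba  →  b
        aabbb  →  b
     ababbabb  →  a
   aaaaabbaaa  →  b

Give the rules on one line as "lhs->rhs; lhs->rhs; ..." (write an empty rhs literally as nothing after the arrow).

  | aaabb => aabb => bbb => ab
  | bbbbab => abbab => bab
  | abaa => abb => b
  | babaab => babbb => bbb => ab

aa->b; aaa->aa; abb->b; bb->a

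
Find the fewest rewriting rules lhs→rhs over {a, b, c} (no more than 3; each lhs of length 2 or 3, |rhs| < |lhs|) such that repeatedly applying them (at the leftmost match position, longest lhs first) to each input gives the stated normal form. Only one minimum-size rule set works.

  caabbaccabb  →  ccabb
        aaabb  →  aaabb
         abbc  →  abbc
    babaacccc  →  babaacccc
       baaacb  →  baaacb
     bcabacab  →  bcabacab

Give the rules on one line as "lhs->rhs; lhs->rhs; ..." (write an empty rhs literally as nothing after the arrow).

bba->; caa->

  | caabbaccabb => bbaccabb => ccabb
  | aaabb
  | abbc
  | babaacccc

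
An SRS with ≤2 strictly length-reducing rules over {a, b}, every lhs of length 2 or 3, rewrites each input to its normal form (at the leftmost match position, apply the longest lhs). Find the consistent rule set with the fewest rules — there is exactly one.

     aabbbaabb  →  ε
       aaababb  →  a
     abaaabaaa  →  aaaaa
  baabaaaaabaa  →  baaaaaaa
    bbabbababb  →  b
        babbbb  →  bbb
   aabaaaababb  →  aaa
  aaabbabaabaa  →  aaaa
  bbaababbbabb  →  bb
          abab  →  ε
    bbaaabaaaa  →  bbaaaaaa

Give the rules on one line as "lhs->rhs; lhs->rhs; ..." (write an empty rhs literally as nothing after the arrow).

  | aabbbaabb => abbaabb => baabb => bab => ε
  | aaababb => aaabb => aab => a
  | abaaabaaa => aaabaaa => aaaaa
  | baabaaaaabaa => baaaaaabaa => baaaaaaa

ab->; bab->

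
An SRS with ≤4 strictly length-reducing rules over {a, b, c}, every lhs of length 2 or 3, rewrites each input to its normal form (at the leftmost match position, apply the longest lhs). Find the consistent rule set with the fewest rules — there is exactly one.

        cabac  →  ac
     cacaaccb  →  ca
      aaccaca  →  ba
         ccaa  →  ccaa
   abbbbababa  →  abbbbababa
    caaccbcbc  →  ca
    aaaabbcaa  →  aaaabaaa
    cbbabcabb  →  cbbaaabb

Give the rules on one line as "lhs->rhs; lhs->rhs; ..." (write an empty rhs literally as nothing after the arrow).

  | cabac => ac
  | cacaaccb => cacbcb => cacab => ca
  | aaccaca => bcaca => aaca => ba
  | ccaa

aac->b; bc->a; cab->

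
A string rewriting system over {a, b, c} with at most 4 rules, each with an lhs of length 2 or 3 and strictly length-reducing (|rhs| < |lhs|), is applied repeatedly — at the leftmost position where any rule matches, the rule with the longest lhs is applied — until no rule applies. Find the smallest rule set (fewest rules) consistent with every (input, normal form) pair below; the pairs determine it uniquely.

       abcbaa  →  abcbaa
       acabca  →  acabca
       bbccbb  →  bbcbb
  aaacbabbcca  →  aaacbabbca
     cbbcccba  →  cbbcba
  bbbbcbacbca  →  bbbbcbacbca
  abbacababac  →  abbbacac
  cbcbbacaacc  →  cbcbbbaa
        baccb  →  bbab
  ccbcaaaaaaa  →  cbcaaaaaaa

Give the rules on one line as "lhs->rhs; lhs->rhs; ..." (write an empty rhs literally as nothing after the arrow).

  | abcbaa
  | acabca
  | bbccbb => bbcbb
  | aaacbabbcca => aaacbabbca

aba->ca; acc->ba; cc->c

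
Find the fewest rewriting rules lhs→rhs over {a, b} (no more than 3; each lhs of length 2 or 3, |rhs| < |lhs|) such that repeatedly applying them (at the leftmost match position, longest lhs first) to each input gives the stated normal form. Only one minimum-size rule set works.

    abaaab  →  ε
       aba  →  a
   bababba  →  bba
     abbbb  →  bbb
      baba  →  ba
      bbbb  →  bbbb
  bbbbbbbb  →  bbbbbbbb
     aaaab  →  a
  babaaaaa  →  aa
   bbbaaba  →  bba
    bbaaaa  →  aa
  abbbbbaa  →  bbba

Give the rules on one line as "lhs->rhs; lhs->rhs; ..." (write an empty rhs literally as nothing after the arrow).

  | abaaab => aaab => ab => ε
  | aba => a
  | bababba => babba => bba
  | abbbb => bbb

aaa->a; ab->; baa->a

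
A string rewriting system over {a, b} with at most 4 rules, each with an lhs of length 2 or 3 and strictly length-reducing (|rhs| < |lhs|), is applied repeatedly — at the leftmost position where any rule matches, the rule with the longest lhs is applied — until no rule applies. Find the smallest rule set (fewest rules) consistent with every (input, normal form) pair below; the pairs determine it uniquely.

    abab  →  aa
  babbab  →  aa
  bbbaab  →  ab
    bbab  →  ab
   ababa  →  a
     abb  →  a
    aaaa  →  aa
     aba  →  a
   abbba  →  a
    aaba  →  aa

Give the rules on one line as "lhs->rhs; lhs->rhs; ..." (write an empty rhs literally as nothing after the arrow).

aaa->a; ba->; bab->a; bb->

  | abab => aa
  | babbab => abab => aa
  | bbbaab => baab => ab
  | bbab => ab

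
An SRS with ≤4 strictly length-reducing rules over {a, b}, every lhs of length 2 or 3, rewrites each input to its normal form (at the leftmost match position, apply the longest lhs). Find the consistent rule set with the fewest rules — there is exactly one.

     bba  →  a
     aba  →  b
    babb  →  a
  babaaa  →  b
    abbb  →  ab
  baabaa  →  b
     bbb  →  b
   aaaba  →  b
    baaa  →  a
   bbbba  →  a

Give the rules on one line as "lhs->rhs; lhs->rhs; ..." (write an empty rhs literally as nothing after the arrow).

aa->b; ba->a; bb->

  | bba => a
  | aba => aa => b
  | babb => abb => a
  | babaaa => abaaa => aaaa => baa => aa => b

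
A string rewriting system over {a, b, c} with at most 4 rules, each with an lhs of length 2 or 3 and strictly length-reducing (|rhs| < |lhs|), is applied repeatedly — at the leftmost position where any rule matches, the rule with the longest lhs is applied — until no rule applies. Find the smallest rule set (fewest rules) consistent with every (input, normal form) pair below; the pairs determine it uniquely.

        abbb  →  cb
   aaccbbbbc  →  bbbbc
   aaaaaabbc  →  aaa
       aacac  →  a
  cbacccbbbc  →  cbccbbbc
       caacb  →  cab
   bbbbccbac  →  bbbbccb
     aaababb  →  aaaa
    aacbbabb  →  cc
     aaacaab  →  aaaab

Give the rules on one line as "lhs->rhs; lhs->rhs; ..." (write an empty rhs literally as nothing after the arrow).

abb->c; abc->aa; ac->

  | abbb => cb
  | aaccbbbbc => acbbbbc => bbbbc
  | aaaaaabbc => aaaaacc => aaaac => aaa
  | aacac => aac => a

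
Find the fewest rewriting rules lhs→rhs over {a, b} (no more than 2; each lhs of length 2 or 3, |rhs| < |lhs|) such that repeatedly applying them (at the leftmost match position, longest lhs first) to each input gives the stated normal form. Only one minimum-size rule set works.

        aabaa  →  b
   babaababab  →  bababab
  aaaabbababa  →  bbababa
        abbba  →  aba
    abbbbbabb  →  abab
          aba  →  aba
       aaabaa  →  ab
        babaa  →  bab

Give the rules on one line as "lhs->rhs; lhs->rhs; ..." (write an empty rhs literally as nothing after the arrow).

  | aabaa => baa => b
  | babaababab => babbabab => bababab
  | aaaabbababa => aabbababa => bbababa
  | abbba => abba => aba

aa->; abb->ab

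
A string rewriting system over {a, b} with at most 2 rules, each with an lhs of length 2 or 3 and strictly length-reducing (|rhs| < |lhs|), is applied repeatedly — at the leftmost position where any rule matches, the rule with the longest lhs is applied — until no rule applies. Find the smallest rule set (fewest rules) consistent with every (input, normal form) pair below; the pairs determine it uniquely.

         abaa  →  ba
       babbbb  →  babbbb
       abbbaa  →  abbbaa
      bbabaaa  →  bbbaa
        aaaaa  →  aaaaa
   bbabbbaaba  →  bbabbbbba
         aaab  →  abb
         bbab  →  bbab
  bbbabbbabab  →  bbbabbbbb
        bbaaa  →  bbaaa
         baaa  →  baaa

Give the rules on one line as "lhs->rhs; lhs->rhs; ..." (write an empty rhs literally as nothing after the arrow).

  | abaa => ba
  | babbbb
  | abbbaa
  | bbabaaa => bbbaa

aab->bb; aba->b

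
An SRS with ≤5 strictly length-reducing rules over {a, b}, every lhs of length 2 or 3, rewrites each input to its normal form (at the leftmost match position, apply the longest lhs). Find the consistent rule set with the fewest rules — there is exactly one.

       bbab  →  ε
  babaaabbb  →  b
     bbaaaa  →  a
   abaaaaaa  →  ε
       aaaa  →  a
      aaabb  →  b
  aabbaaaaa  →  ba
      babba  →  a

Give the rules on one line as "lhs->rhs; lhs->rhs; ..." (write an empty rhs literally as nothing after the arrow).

aa->a; ab->; aba->ab; bb->a

  | bbab => aab => ab => ε
  | babaaabbb => babaabbb => bababbb => babbbb => bbbb => abb => b
  | bbaaaa => aaaaa => aaaa => aaa => aa => a
  | abaaaaaa => abaaaaa => abaaaa => abaaa => abaa => aba => ab => ε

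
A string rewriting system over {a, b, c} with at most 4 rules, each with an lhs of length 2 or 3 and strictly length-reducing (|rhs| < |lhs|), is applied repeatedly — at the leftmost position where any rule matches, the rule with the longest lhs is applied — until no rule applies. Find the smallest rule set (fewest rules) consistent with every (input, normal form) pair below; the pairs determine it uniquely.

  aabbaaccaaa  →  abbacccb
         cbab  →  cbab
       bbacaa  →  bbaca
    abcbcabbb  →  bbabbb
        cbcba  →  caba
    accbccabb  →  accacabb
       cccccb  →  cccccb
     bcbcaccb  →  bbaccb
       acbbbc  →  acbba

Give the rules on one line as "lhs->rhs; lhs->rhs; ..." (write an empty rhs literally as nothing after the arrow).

aa->a; aaa->cb; abc->bb; bc->a

  | aabbaaccaaa => abbaaccaaa => abbaccaaa => abbacccb
  | cbab
  | bbacaa => bbaca
  | abcbcabbb => bbbcabbb => bbaabbb => bbabbb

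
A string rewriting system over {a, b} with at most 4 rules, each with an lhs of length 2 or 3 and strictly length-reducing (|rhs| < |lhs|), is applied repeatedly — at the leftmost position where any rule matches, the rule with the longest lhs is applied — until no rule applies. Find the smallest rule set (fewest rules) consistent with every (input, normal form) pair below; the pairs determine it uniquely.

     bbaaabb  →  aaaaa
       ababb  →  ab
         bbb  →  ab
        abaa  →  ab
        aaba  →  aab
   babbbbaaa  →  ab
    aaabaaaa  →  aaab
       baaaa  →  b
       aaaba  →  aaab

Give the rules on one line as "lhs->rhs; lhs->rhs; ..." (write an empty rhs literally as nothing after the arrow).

  | bbaaabb => aaaabb => aaaaa
  | ababb => ab
  | bbb => ab
  | abaa => aba => ab

ba->b; bab->; bb->a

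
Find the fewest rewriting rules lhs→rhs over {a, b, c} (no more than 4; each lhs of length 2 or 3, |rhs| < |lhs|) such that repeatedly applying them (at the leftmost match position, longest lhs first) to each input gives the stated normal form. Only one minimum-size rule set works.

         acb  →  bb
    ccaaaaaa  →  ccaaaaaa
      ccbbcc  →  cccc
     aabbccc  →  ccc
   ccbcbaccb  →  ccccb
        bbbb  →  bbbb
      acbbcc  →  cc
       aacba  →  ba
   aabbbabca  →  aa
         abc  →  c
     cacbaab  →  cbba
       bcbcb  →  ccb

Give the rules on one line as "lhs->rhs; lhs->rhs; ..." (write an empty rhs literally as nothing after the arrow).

  | acb => bb
  | ccaaaaaa
  | ccbbcc => ccbcc => cccc
  | aabbccc => abccc => ccc

ab->; ac->b; bc->c; bca->aa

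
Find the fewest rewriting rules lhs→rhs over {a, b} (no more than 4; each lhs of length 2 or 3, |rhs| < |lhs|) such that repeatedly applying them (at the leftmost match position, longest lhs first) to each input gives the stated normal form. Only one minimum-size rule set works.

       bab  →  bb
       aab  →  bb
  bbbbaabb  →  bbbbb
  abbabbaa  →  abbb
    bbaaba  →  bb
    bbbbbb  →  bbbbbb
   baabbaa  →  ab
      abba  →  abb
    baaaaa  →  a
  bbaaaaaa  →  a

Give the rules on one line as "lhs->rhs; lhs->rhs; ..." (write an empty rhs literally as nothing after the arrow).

aa->b; ba->b; baa->a

  | bab => bb
  | aab => bb
  | bbbbaabb => bbbabb => bbbbb
  | abbabbaa => abbbbaa => abbba => abbb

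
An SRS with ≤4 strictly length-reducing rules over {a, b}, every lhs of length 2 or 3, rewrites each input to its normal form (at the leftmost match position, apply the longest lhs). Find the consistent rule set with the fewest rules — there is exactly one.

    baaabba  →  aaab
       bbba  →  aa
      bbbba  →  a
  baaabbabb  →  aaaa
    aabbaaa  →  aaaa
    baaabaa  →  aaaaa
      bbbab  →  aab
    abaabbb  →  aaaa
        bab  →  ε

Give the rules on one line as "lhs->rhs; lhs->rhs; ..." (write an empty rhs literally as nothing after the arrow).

ba->a; bab->; bba->b; bbb->ba

  | baaabba => aaabba => aaab
  | bbba => baa => aa
  | bbbba => baba => a
  | baaabbabb => aaabbabb => aaabbb => aaaba => aaaa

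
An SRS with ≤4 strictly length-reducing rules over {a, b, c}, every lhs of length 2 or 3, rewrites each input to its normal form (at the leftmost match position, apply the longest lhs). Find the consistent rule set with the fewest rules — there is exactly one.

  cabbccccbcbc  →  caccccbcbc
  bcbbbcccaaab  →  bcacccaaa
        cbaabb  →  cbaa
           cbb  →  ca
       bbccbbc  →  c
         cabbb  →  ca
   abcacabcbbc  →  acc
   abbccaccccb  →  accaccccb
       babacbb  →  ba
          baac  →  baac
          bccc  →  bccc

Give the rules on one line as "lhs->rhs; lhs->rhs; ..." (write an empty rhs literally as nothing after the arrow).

ab->a; acb->; bb->a; bbc->

  | cabbccccbcbc => cabccccbcbc => caccccbcbc
  | bcbbbcccaaab => bcabcccaaab => bcacccaaab => bcacccaaa
  | cbaabb => cbaab => cbaa
  | cbb => ca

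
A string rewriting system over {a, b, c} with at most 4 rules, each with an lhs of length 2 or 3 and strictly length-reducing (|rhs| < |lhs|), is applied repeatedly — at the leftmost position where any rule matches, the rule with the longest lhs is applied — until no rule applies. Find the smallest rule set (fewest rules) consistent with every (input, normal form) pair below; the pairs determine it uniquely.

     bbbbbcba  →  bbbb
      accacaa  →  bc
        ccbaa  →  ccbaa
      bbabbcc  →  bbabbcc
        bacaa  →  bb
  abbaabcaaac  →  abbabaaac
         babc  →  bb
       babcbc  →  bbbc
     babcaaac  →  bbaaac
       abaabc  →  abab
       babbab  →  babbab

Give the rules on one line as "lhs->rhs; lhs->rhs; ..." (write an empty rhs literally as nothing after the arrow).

  | bbbbbcba => bbbbca => bbbb
  | accacaa => accaa => aca => bc
  | ccbaa
  | bbabbcc

abc->b; aca->bc; bcb->c; ca->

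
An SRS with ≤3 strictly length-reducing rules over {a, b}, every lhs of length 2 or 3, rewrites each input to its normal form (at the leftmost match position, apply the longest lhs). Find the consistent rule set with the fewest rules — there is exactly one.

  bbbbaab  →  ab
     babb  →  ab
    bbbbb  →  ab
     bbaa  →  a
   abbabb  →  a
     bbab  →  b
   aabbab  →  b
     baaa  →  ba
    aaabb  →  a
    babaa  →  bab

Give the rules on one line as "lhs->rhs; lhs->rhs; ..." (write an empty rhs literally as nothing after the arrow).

  | bbbbaab => abbaab => bbaab => aaab => ab
  | babb => bbb => ab
  | bbbbb => abbb => bbb => ab
  | bbaa => aaa => a

aa->; abb->bb; bb->a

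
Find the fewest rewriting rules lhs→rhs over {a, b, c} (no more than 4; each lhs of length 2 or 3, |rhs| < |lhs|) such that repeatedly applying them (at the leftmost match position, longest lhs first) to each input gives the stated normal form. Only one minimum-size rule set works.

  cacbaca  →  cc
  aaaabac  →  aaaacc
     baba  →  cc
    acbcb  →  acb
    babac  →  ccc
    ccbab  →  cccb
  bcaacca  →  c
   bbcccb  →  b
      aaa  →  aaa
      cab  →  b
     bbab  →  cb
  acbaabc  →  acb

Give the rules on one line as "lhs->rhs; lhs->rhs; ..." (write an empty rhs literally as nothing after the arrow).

  | cacbaca => cbaca => ccca => cc
  | aaaabac => aaaacc
  | baba => cba => cc
  | acbcb => acbb => acb

ba->c; bb->b; bc->b; ca->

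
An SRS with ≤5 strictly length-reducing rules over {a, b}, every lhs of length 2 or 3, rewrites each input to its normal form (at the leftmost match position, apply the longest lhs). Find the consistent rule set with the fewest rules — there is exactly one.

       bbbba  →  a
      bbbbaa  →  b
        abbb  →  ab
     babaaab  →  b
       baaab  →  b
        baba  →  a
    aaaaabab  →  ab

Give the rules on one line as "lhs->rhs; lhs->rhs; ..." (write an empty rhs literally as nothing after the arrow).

  | bbbba => bbba => bba => a
  | bbbbaa => bbbaa => bbaa => aa => b
  | abbb => abb => ab
  | babaaab => bbaaab => aaab => bab => bb => b

aa->b; ba->b; bb->b; bba->a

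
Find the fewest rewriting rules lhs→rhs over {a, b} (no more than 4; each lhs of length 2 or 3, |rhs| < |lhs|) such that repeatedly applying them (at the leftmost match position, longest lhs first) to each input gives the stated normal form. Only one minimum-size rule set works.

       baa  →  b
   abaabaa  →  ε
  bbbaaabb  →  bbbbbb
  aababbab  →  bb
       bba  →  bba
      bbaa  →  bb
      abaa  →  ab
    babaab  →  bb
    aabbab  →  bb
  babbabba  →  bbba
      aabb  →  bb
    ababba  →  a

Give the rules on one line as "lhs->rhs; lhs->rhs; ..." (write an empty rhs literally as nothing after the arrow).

  | baa => b
  | abaabaa => abbaa => aa => ε
  | bbbaaabb => bbbbbb
  | aababbab => babbab => bbab => bb

aa->; aaa->b; abb->; bab->b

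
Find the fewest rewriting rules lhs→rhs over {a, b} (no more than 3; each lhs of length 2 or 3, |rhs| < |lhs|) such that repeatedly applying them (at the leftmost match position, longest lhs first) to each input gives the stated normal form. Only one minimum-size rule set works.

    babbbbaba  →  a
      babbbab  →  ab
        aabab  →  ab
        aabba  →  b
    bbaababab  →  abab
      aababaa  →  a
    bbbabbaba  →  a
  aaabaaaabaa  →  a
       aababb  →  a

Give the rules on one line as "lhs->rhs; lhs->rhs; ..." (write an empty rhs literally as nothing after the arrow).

  | babbbbaba => baababa => bbbaba => aaba => bba => a
  | babbbab => baaab => bbab => ab
  | aabab => bbab => ab
  | aabba => bbba => aa => b

aa->b; bb->; bbb->a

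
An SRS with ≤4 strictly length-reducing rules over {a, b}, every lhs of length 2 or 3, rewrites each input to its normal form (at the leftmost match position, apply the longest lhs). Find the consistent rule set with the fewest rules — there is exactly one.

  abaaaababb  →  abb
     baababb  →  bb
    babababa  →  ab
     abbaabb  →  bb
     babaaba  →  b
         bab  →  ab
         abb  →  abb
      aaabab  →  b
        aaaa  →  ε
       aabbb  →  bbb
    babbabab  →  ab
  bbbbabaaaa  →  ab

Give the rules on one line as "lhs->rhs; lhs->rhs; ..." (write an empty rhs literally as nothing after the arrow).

  | abaaaababb => abaaababb => abaababb => abababb => aababb => babb => abb
  | baababb => bababb => ababb => aabb => bb
  | babababa => abababa => aababa => baba => aba => ab
  | abbaabb => abbabb => ababb => aabb => bb

aa->; ba->b; bab->ab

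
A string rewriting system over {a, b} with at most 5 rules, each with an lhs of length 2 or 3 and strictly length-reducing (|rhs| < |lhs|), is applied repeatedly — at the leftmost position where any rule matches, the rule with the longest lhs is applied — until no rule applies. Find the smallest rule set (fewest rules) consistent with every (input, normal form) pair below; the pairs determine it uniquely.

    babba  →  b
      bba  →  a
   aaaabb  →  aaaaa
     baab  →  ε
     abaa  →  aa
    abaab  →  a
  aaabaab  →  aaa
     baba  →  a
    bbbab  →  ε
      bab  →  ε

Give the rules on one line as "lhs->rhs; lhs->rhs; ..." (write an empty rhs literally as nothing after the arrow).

ab->; abb->aa; ba->b; bb->

  | babba => bbba => ba => b
  | bba => a
  | aaaabb => aaaaa
  | baab => bab => bb => ε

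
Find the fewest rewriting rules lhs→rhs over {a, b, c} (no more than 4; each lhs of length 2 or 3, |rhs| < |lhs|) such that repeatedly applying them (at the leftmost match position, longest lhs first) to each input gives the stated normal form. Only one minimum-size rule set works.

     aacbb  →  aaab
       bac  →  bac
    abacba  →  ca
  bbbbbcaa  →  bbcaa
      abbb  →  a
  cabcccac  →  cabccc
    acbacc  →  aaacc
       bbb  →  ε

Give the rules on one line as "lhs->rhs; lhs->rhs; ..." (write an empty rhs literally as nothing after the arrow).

  | aacbb => aaab
  | bac
  | abacba => cccba => ccaa => ca
  | bbbbbcaa => bbcaa

aba->cc; bbb->; cb->a; cca->c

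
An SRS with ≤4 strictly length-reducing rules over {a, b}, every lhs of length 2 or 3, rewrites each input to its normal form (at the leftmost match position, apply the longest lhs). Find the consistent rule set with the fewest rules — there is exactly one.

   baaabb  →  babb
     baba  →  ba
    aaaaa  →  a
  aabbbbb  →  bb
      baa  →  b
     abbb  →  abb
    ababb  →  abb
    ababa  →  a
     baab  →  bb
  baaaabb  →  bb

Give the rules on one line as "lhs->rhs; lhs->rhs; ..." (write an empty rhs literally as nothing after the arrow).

aa->; aba->a; bbb->bb

  | baaabb => babb
  | baba => ba
  | aaaaa => aaa => a
  | aabbbbb => bbbbb => bbbb => bbb => bb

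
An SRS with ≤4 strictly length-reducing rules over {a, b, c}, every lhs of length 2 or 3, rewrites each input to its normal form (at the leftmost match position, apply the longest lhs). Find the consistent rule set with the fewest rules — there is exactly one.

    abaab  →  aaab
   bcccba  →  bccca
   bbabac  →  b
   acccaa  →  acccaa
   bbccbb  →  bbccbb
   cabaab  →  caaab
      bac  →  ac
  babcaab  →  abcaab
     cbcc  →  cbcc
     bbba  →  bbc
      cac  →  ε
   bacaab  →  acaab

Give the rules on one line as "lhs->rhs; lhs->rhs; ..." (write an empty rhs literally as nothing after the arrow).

  | abaab => aaab
  | bcccba => bccca
  | bbabac => bcbac => bcac => b
  | acccaa

ba->a; bba->bc; cac->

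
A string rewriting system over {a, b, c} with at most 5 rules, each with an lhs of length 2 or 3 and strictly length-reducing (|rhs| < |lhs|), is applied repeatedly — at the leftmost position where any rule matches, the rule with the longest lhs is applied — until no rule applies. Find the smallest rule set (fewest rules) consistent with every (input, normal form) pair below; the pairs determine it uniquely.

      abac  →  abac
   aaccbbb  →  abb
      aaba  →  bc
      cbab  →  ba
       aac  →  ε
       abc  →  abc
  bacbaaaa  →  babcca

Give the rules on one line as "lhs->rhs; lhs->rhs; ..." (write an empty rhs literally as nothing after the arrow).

aa->c; aac->; cb->a; cba->bc

  | abac
  | aaccbbb => cbbb => abb
  | aaba => cba => bc
  | cbab => bcb => ba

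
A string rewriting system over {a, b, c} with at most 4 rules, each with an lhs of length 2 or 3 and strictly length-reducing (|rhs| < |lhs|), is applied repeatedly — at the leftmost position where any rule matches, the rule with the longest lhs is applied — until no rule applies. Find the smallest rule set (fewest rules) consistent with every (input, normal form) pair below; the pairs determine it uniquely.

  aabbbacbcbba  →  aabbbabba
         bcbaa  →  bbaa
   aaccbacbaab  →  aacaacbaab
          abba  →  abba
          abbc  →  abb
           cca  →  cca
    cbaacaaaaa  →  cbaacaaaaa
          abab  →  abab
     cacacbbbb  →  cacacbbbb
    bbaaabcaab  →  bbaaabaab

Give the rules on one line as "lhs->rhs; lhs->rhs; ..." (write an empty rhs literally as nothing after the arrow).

  | aabbbacbcbba => aabbbabba
  | bcbaa => bbaa
  | aaccbacbaab => aacaacbaab
  | abba

bc->b; cbc->; ccb->ca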